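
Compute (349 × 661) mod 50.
39

(349 × 661) = 230689
230689 mod 50 = 39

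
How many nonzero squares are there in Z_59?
For prime 59, there are (p-1)/2 = (59-1)/2 = 29 quadratic residues (excluding 0).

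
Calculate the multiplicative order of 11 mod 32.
Powers of 11 mod 32: 11^1≡11, 11^2≡25, 11^3≡19, 11^4≡17, 11^5≡27, 11^6≡9, 11^7≡3, 11^8≡1. Order = 8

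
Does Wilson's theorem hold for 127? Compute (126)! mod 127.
(126)! mod 127 = 126. Since this equals -1 (mod 127), Wilson confirms 127 is prime.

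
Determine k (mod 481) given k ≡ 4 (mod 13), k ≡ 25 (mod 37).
173

Using the Chinese Remainder Theorem:
M = product of moduli = 481
For equation 1: M_1 = 37, 37 ≡ 11 (mod 13), inverse of 37 mod 13 is 6 (check: 11 × 6 = 66 ≡ 1 (mod 13))
For equation 2: M_2 = 13, 13 ≡ 13 (mod 37), inverse of 13 mod 37 is 20 (check: 13 × 20 = 260 ≡ 1 (mod 37))
Combine: k ≡ Σ r_i×M_i×(M_i⁻¹ mod m_i) = 4×37×6 + 25×13×20 = 888 + 6500 = 7388
7388 mod 481 = 173
k ≡ 173 (mod 481)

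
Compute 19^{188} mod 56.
25

Using successive squaring:
Binary expansion of 188: 10111100
Powers of 19 mod 56 (each is the square of the previous):
  19^1 ≡ 19 (mod 56)
  19^2 ≡ 19² = 361 ≡ 25 (mod 56)
  19^4 ≡ 25² = 625 ≡ 9 (mod 56)
  19^8 ≡ 9² = 81 ≡ 25 (mod 56)
  19^16 ≡ 25² = 625 ≡ 9 (mod 56)
  19^32 ≡ 9² = 81 ≡ 25 (mod 56)
  19^64 ≡ 25² = 625 ≡ 9 (mod 56)
  19^128 ≡ 9² = 81 ≡ 25 (mod 56)
188 = 128 + 32 + 16 + 8 + 4, so 19^188 = 19^128 × 19^32 × 19^16 × 19^8 × 19^4 ≡ 25 × 25 × 9 × 25 × 9 (mod 56)
Multiplying step by step:
  25 × 25 = 625 ≡ 9 (mod 56)
  9 × 9 = 81 ≡ 25 (mod 56)
  25 × 25 = 625 ≡ 9 (mod 56)
  9 × 9 = 81 ≡ 25 (mod 56)
Result: 19^188 ≡ 25 (mod 56)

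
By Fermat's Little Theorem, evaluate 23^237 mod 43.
By Fermat: 23^{42} ≡ 1 (mod 43). 237 = 5×42 + 27. So 23^{237} ≡ 23^{27} ≡ 4 (mod 43)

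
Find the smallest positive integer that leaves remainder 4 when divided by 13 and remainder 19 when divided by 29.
M = 13 × 29 = 377. M₁ = 29, y₁ ≡ 9 (mod 13). M₂ = 13, y₂ ≡ 9 (mod 29). t = 4×29×9 + 19×13×9 ≡ 251 (mod 377). The smallest positive such number is 251.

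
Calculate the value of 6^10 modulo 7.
10 = 8 + 2 (binary 1010). Repeated squaring mod 7: 6^1 ≡ 6; 6^2 ≡ 6² = 36 ≡ 1; 6^4 ≡ 1² = 1 ≡ 1; 6^8 ≡ 1² = 1 ≡ 1. Multiply: 6^10 = 6^8 × 6^2 ≡ 1 × 1 (mod 7): 1 × 1 = 1 ≡ 1. So 6^10 ≡ 1 (mod 7).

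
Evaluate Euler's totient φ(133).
108

Prime factorization: 133 = 7 × 19
Using the formula φ(n) = n × Π(1 - 1/p) for each prime factor p:
φ(133) = 133 × (1 - 1/7) × (1 - 1/19)
φ(133) = 108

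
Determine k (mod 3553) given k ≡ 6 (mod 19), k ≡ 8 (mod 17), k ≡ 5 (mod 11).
1963

Using the Chinese Remainder Theorem:
M = product of moduli = 3553
For equation 1: M_1 = 187, 187 ≡ 16 (mod 19), inverse of 187 mod 19 is 6 (check: 16 × 6 = 96 ≡ 1 (mod 19))
For equation 2: M_2 = 209, 209 ≡ 5 (mod 17), inverse of 209 mod 17 is 7 (check: 5 × 7 = 35 ≡ 1 (mod 17))
For equation 3: M_3 = 323, 323 ≡ 4 (mod 11), inverse of 323 mod 11 is 3 (check: 4 × 3 = 12 ≡ 1 (mod 11))
Combine: k ≡ Σ r_i×M_i×(M_i⁻¹ mod m_i) = 6×187×6 + 8×209×7 + 5×323×3 = 6732 + 11704 + 4845 = 23281
23281 mod 3553 = 1963
k ≡ 1963 (mod 3553)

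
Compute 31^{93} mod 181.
74

Using successive squaring:
Binary expansion of 93: 1011101
Powers of 31 mod 181 (each is the square of the previous):
  31^1 ≡ 31 (mod 181)
  31^2 ≡ 31² = 961 ≡ 56 (mod 181)
  31^4 ≡ 56² = 3136 ≡ 59 (mod 181)
  31^8 ≡ 59² = 3481 ≡ 42 (mod 181)
  31^16 ≡ 42² = 1764 ≡ 135 (mod 181)
  31^32 ≡ 135² = 18225 ≡ 125 (mod 181)
  31^64 ≡ 125² = 15625 ≡ 59 (mod 181)
93 = 64 + 16 + 8 + 4 + 1, so 31^93 = 31^64 × 31^16 × 31^8 × 31^4 × 31^1 ≡ 59 × 135 × 42 × 59 × 31 (mod 181)
Multiplying step by step:
  59 × 135 = 7965 ≡ 1 (mod 181)
  1 × 42 = 42 ≡ 42 (mod 181)
  42 × 59 = 2478 ≡ 125 (mod 181)
  125 × 31 = 3875 ≡ 74 (mod 181)
Result: 31^93 ≡ 74 (mod 181)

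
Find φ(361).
342

Prime factorization: 361 = 19^2
Using the formula φ(n) = n × Π(1 - 1/p) for each prime factor p:
φ(361) = 361 × (1 - 1/19)
φ(361) = 342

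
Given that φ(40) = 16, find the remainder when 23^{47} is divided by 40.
By Euler: 23^{16} ≡ 1 (mod 40) since gcd(23, 40) = 1. 47 = 2×16 + 15. So 23^{47} ≡ 23^{15} ≡ 7 (mod 40)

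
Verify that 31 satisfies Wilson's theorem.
(30)! mod 31 = 30. Since this equals -1 (mod 31), Wilson confirms 31 is prime.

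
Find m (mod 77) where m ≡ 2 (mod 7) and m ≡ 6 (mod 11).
M = 7 × 11 = 77. M₁ = 11, y₁ ≡ 2 (mod 7). M₂ = 7, y₂ ≡ 8 (mod 11). m = 2×11×2 + 6×7×8 ≡ 72 (mod 77)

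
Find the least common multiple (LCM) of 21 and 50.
1050

First find GCD(21, 50) using the Euclidean algorithm:
21 = 0 × 50 + 21
50 = 2 × 21 + 8
21 = 2 × 8 + 5
8 = 1 × 5 + 3
5 = 1 × 3 + 2
3 = 1 × 2 + 1
2 = 2 × 1 + 0
GCD(21, 50) = 1

LCM formula: LCM(a, b) = (a × b) / GCD(a, b)
LCM(21, 50) = (21 × 50) / 1
LCM(21, 50) = 1050 / 1
LCM(21, 50) = 1050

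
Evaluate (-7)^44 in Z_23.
Using Fermat: (-7)^{22} ≡ 1 (mod 23). 44 ≡ 0 (mod 22). So (-7)^{44} ≡ (-7)^{0} ≡ 1 (mod 23)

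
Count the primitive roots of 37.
12

The number of primitive roots modulo p is φ(p-1) = φ(36)
φ(36) = 12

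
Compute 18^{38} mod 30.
24

Using successive squaring:
Binary expansion of 38: 100110
Powers of 18 mod 30 (each is the square of the previous):
  18^1 ≡ 18 (mod 30)
  18^2 ≡ 18² = 324 ≡ 24 (mod 30)
  18^4 ≡ 24² = 576 ≡ 6 (mod 30)
  18^8 ≡ 6² = 36 ≡ 6 (mod 30)
  18^16 ≡ 6² = 36 ≡ 6 (mod 30)
  18^32 ≡ 6² = 36 ≡ 6 (mod 30)
38 = 32 + 4 + 2, so 18^38 = 18^32 × 18^4 × 18^2 ≡ 6 × 6 × 24 (mod 30)
Multiplying step by step:
  6 × 6 = 36 ≡ 6 (mod 30)
  6 × 24 = 144 ≡ 24 (mod 30)
Result: 18^38 ≡ 24 (mod 30)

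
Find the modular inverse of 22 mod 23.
22^(-1) ≡ 22 (mod 23). Verification: 22 × 22 = 484 ≡ 1 (mod 23)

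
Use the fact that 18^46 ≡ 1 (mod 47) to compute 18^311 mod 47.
By Fermat: 18^{46} ≡ 1 (mod 47). 311 ≡ 35 (mod 46). So 18^{311} ≡ 18^{35} ≡ 21 (mod 47)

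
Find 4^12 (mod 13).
Using Fermat: 4^{12} ≡ 1 (mod 13). 12 ≡ 0 (mod 12). So 4^{12} ≡ 4^{0} ≡ 1 (mod 13)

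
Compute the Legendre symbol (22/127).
(22/127) = 22^{63} mod 127 = 1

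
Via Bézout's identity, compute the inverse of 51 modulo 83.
Extended GCD: 51(-13) + 83(8) = 1. So 51^(-1) ≡ 70 ≡ 70 (mod 83). Verify: 51 × 70 = 3570 ≡ 1 (mod 83)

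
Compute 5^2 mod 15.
2 = 2 (binary 10). Repeated squaring mod 15: 5^1 ≡ 5; 5^2 ≡ 5² = 25 ≡ 10. So 5^2 ≡ 10 (mod 15).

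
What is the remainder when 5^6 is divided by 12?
6 = 4 + 2 (binary 110). Repeated squaring mod 12: 5^1 ≡ 5; 5^2 ≡ 5² = 25 ≡ 1; 5^4 ≡ 1² = 1 ≡ 1. Multiply: 5^6 = 5^4 × 5^2 ≡ 1 × 1 (mod 12): 1 × 1 = 1 ≡ 1. So 5^6 ≡ 1 (mod 12).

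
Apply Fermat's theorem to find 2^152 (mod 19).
By Fermat: 2^{18} ≡ 1 (mod 19). 152 = 8×18 + 8. So 2^{152} ≡ 2^{8} ≡ 9 (mod 19)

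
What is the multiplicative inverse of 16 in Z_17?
16^(-1) ≡ 16 (mod 17). Verification: 16 × 16 = 256 ≡ 1 (mod 17)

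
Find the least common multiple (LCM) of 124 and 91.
11284

First find GCD(124, 91) using the Euclidean algorithm:
124 = 1 × 91 + 33
91 = 2 × 33 + 25
33 = 1 × 25 + 8
25 = 3 × 8 + 1
8 = 8 × 1 + 0
GCD(124, 91) = 1

LCM formula: LCM(a, b) = (a × b) / GCD(a, b)
LCM(124, 91) = (124 × 91) / 1
LCM(124, 91) = 11284 / 1
LCM(124, 91) = 11284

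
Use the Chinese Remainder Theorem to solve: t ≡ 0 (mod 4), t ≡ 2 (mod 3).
M = 4 × 3 = 12. M₁ = 3, y₁ ≡ 3 (mod 4). M₂ = 4, y₂ ≡ 1 (mod 3). t = 0×3×3 + 2×4×1 ≡ 8 (mod 12)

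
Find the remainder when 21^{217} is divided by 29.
By Fermat: 21^{28} ≡ 1 (mod 29). 217 = 7×28 + 21. So 21^{217} ≡ 21^{21} ≡ 17 (mod 29)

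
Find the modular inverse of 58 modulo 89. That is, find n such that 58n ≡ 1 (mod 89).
66

Using Extended Euclidean Algorithm:
gcd(58, 89) = 1
Bezout coefficients: 58 × -23 + 89 × 15 = 1
So 58 × -23 ≡ 1 (mod 89)
The inverse is -23 mod 89 = 66
Verification: 58 × 66 = 3828 = 43 × 89 + 1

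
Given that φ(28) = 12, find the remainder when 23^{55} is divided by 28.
By Euler: 23^{12} ≡ 1 (mod 28) since gcd(23, 28) = 1. 55 = 4×12 + 7. So 23^{55} ≡ 23^{7} ≡ 23 (mod 28)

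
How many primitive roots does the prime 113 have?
Number of primitive roots mod 113 = φ(112) = 48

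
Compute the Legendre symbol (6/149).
(6/149) = 6^{74} mod 149 = 1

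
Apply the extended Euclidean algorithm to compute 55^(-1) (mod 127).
Extended GCD: 55(-30) + 127(13) = 1. So 55^(-1) ≡ 97 ≡ 97 (mod 127). Verify: 55 × 97 = 5335 ≡ 1 (mod 127)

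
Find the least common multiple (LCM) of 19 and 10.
190

First find GCD(19, 10) using the Euclidean algorithm:
19 = 1 × 10 + 9
10 = 1 × 9 + 1
9 = 9 × 1 + 0
GCD(19, 10) = 1

LCM formula: LCM(a, b) = (a × b) / GCD(a, b)
LCM(19, 10) = (19 × 10) / 1
LCM(19, 10) = 190 / 1
LCM(19, 10) = 190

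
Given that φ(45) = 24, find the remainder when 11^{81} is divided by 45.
By Euler: 11^{24} ≡ 1 (mod 45) since gcd(11, 45) = 1. 81 = 3×24 + 9. So 11^{81} ≡ 11^{9} ≡ 26 (mod 45)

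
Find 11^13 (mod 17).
Using repeated squaring. 13 = 8 + 4 + 1 (binary 1101). Repeated squaring mod 17: 11^1 ≡ 11; 11^2 ≡ 11² = 121 ≡ 2; 11^4 ≡ 2² = 4 ≡ 4; 11^8 ≡ 4² = 16 ≡ 16. Multiply: 11^13 = 11^8 × 11^4 × 11^1 ≡ 16 × 4 × 11 (mod 17): 16 × 4 = 64 ≡ 13; 13 × 11 = 143 ≡ 7. So 11^13 ≡ 7 (mod 17).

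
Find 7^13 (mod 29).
Using repeated squaring. 13 = 8 + 4 + 1 (binary 1101). Repeated squaring mod 29: 7^1 ≡ 7; 7^2 ≡ 7² = 49 ≡ 20; 7^4 ≡ 20² = 400 ≡ 23; 7^8 ≡ 23² = 529 ≡ 7. Multiply: 7^13 = 7^8 × 7^4 × 7^1 ≡ 7 × 23 × 7 (mod 29): 7 × 23 = 161 ≡ 16; 16 × 7 = 112 ≡ 25. So 7^13 ≡ 25 (mod 29).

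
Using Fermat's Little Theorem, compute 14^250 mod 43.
By Fermat: 14^{42} ≡ 1 (mod 43). 250 = 5×42 + 40. So 14^{250} ≡ 14^{40} ≡ 9 (mod 43)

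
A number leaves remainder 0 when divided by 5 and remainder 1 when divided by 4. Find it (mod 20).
M = 5 × 4 = 20. M₁ = 4, y₁ ≡ 4 (mod 5). M₂ = 5, y₂ ≡ 1 (mod 4). z = 0×4×4 + 1×5×1 ≡ 5 (mod 20)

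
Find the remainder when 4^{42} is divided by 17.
By Fermat: 4^{16} ≡ 1 (mod 17). 42 = 2×16 + 10. So 4^{42} ≡ 4^{10} ≡ 16 (mod 17)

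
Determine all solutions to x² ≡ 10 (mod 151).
The square roots of 10 mod 151 are 37 and 114. Verify: 37² = 1369 ≡ 10 (mod 151)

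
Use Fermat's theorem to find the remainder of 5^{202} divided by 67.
22

By Fermat's Little Theorem, a^(p-1) ≡ 1 (mod p) for prime p and gcd(a, p) = 1
Here p = 67, so 5^66 ≡ 1 (mod 67)
We can reduce the exponent: 202 mod 66 = 4
So 5^202 ≡ 5^4 (mod 67)
Computing: 5^4 mod 67 = 22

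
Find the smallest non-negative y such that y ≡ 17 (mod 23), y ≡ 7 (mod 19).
178

Using the Chinese Remainder Theorem:
M = product of moduli = 437
For equation 1: M_1 = 19, 19 ≡ 19 (mod 23), inverse of 19 mod 23 is 17 (check: 19 × 17 = 323 ≡ 1 (mod 23))
For equation 2: M_2 = 23, 23 ≡ 4 (mod 19), inverse of 23 mod 19 is 5 (check: 4 × 5 = 20 ≡ 1 (mod 19))
Combine: y ≡ Σ r_i×M_i×(M_i⁻¹ mod m_i) = 17×19×17 + 7×23×5 = 5491 + 805 = 6296
6296 mod 437 = 178
y ≡ 178 (mod 437)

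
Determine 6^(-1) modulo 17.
6^(-1) ≡ 3 (mod 17). Verification: 6 × 3 = 18 ≡ 1 (mod 17)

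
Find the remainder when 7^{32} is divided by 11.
By Fermat: 7^{10} ≡ 1 (mod 11). 32 = 3×10 + 2. So 7^{32} ≡ 7^{2} ≡ 5 (mod 11)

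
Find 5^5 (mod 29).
5 = 4 + 1 (binary 101). Repeated squaring mod 29: 5^1 ≡ 5; 5^2 ≡ 5² = 25 ≡ 25; 5^4 ≡ 25² = 625 ≡ 16. Multiply: 5^5 = 5^4 × 5^1 ≡ 16 × 5 (mod 29): 16 × 5 = 80 ≡ 22. So 5^5 ≡ 22 (mod 29).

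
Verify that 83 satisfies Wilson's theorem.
(82)! mod 83 = 82. Since this equals -1 (mod 83), Wilson confirms 83 is prime.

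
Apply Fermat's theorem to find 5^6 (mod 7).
By Fermat's Little Theorem, 5^{6} ≡ 1 (mod 7) since 7 is prime and gcd(5, 7) = 1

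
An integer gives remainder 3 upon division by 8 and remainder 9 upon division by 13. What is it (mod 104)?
M = 8 × 13 = 104. M₁ = 13, y₁ ≡ 5 (mod 8). M₂ = 8, y₂ ≡ 5 (mod 13). m = 3×13×5 + 9×8×5 ≡ 35 (mod 104). The smallest positive such number is 35.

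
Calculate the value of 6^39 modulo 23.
Using Fermat: 6^{22} ≡ 1 (mod 23). 39 ≡ 17 (mod 22). So 6^{39} ≡ 6^{17} ≡ 12 (mod 23)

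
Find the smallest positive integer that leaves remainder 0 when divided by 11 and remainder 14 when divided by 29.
M = 11 × 29 = 319. M₁ = 29, y₁ ≡ 8 (mod 11). M₂ = 11, y₂ ≡ 8 (mod 29). t = 0×29×8 + 14×11×8 ≡ 275 (mod 319). The smallest positive such number is 275.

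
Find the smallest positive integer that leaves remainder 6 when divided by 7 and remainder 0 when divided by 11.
M = 7 × 11 = 77. M₁ = 11, y₁ ≡ 2 (mod 7). M₂ = 7, y₂ ≡ 8 (mod 11). k = 6×11×2 + 0×7×8 ≡ 55 (mod 77). The smallest positive such number is 55.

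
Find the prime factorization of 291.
3 × 97

Divide by primes starting from smallest:
291 ÷ 3 = 97
97 ÷ 97 = 1

291 = 3 × 97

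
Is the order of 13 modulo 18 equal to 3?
Yes, ord_18(13) = 3.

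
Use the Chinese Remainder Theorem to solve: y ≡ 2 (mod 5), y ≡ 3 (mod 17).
M = 5 × 17 = 85. M₁ = 17, y₁ ≡ 3 (mod 5). M₂ = 5, y₂ ≡ 7 (mod 17). y = 2×17×3 + 3×5×7 ≡ 37 (mod 85)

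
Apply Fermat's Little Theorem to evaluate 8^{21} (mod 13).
8

By Fermat's Little Theorem, a^(p-1) ≡ 1 (mod p) for prime p and gcd(a, p) = 1
Here p = 13, so 8^12 ≡ 1 (mod 13)
We can reduce the exponent: 21 mod 12 = 9
So 8^21 ≡ 8^9 (mod 13)
Computing: 8^9 mod 13 = 8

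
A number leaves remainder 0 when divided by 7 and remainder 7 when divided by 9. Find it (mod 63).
M = 7 × 9 = 63. M₁ = 9, y₁ ≡ 4 (mod 7). M₂ = 7, y₂ ≡ 4 (mod 9). n = 0×9×4 + 7×7×4 ≡ 7 (mod 63)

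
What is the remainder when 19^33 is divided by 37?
Using repeated squaring. 33 = 32 + 1 (binary 100001). Repeated squaring mod 37: 19^1 ≡ 19; 19^2 ≡ 19² = 361 ≡ 28; 19^4 ≡ 28² = 784 ≡ 7; 19^8 ≡ 7² = 49 ≡ 12; 19^16 ≡ 12² = 144 ≡ 33; 19^32 ≡ 33² = 1089 ≡ 16. Multiply: 19^33 = 19^32 × 19^1 ≡ 16 × 19 (mod 37): 16 × 19 = 304 ≡ 8. So 19^33 ≡ 8 (mod 37).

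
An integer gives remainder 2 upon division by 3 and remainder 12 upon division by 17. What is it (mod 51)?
M = 3 × 17 = 51. M₁ = 17, y₁ ≡ 2 (mod 3). M₂ = 3, y₂ ≡ 6 (mod 17). n = 2×17×2 + 12×3×6 ≡ 29 (mod 51). The smallest positive such number is 29.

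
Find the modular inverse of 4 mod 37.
4^(-1) ≡ 28 (mod 37). Verification: 4 × 28 = 112 ≡ 1 (mod 37)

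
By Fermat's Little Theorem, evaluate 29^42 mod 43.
By Fermat's Little Theorem, 29^{42} ≡ 1 (mod 43) since 43 is prime and gcd(29, 43) = 1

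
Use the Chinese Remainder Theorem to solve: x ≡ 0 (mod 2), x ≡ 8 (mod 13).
8

Using the Chinese Remainder Theorem:
M = product of moduli = 26
For equation 1: M_1 = 13, 13 ≡ 1 (mod 2), inverse of 13 mod 2 is 1 (check: 1 × 1 = 1 ≡ 1 (mod 2))
For equation 2: M_2 = 2, 2 ≡ 2 (mod 13), inverse of 2 mod 13 is 7 (check: 2 × 7 = 14 ≡ 1 (mod 13))
Combine: x ≡ Σ r_i×M_i×(M_i⁻¹ mod m_i) = 0×13×1 + 8×2×7 = 0 + 112 = 112
112 mod 26 = 8
x ≡ 8 (mod 26)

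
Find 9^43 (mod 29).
Using Fermat: 9^{28} ≡ 1 (mod 29). 43 ≡ 15 (mod 28). So 9^{43} ≡ 9^{15} ≡ 9 (mod 29)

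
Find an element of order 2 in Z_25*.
24 has order 2 mod 25 since 24^{2} ≡ 1 (mod 25) and no smaller power works.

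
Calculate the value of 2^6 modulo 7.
6 = 4 + 2 (binary 110). Repeated squaring mod 7: 2^1 ≡ 2; 2^2 ≡ 2² = 4 ≡ 4; 2^4 ≡ 4² = 16 ≡ 2. Multiply: 2^6 = 2^4 × 2^2 ≡ 2 × 4 (mod 7): 2 × 4 = 8 ≡ 1. So 2^6 ≡ 1 (mod 7).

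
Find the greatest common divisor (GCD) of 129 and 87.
3

Using the Euclidean algorithm:
129 = 1 × 87 + 42
87 = 2 × 42 + 3
42 = 14 × 3 + 0

GCD(129, 87) = 3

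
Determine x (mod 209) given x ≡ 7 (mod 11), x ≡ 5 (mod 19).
62

Using the Chinese Remainder Theorem:
M = product of moduli = 209
For equation 1: M_1 = 19, 19 ≡ 8 (mod 11), inverse of 19 mod 11 is 7 (check: 8 × 7 = 56 ≡ 1 (mod 11))
For equation 2: M_2 = 11, 11 ≡ 11 (mod 19), inverse of 11 mod 19 is 7 (check: 11 × 7 = 77 ≡ 1 (mod 19))
Combine: x ≡ Σ r_i×M_i×(M_i⁻¹ mod m_i) = 7×19×7 + 5×11×7 = 931 + 385 = 1316
1316 mod 209 = 62
x ≡ 62 (mod 209)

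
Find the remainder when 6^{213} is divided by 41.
By Fermat: 6^{40} ≡ 1 (mod 41). 213 = 5×40 + 13. So 6^{213} ≡ 6^{13} ≡ 24 (mod 41)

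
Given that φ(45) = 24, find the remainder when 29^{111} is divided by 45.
By Euler: 29^{24} ≡ 1 (mod 45) since gcd(29, 45) = 1. 111 = 4×24 + 15. So 29^{111} ≡ 29^{15} ≡ 44 (mod 45)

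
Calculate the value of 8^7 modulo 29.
7 = 4 + 2 + 1 (binary 111). Repeated squaring mod 29: 8^1 ≡ 8; 8^2 ≡ 8² = 64 ≡ 6; 8^4 ≡ 6² = 36 ≡ 7. Multiply: 8^7 = 8^4 × 8^2 × 8^1 ≡ 7 × 6 × 8 (mod 29): 7 × 6 = 42 ≡ 13; 13 × 8 = 104 ≡ 17. So 8^7 ≡ 17 (mod 29).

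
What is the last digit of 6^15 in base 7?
Using Fermat: 6^{6} ≡ 1 (mod 7). 15 ≡ 3 (mod 6). So 6^{15} ≡ 6^{3} ≡ 6 (mod 7)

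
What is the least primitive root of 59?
2

A primitive root g modulo p has order p-1 = 58
Prime divisors of 58: [2, 29]
g is a primitive root iff g^(58/q) ≢ 1 (mod 59) for each prime divisor q
Testing small values:
  g = 2: 2^29 ≡ 58, 2^2 ≡ 4 (mod 59) → none is 1, primitive root!
The smallest primitive root is 2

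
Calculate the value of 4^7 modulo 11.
7 = 4 + 2 + 1 (binary 111). Repeated squaring mod 11: 4^1 ≡ 4; 4^2 ≡ 4² = 16 ≡ 5; 4^4 ≡ 5² = 25 ≡ 3. Multiply: 4^7 = 4^4 × 4^2 × 4^1 ≡ 3 × 5 × 4 (mod 11): 3 × 5 = 15 ≡ 4; 4 × 4 = 16 ≡ 5. So 4^7 ≡ 5 (mod 11).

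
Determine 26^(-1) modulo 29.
26^(-1) ≡ 19 (mod 29). Verification: 26 × 19 = 494 ≡ 1 (mod 29)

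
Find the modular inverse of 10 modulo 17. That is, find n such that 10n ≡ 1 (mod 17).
12

Using Extended Euclidean Algorithm:
gcd(10, 17) = 1
Bezout coefficients: 10 × -5 + 17 × 3 = 1
So 10 × -5 ≡ 1 (mod 17)
The inverse is -5 mod 17 = 12
Verification: 10 × 12 = 120 = 7 × 17 + 1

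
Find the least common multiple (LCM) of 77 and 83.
6391

First find GCD(77, 83) using the Euclidean algorithm:
77 = 0 × 83 + 77
83 = 1 × 77 + 6
77 = 12 × 6 + 5
6 = 1 × 5 + 1
5 = 5 × 1 + 0
GCD(77, 83) = 1

LCM formula: LCM(a, b) = (a × b) / GCD(a, b)
LCM(77, 83) = (77 × 83) / 1
LCM(77, 83) = 6391 / 1
LCM(77, 83) = 6391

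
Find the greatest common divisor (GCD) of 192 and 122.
2

Using the Euclidean algorithm:
192 = 1 × 122 + 70
122 = 1 × 70 + 52
70 = 1 × 52 + 18
52 = 2 × 18 + 16
18 = 1 × 16 + 2
16 = 8 × 2 + 0

GCD(192, 122) = 2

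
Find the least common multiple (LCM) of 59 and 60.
3540

First find GCD(59, 60) using the Euclidean algorithm:
59 = 0 × 60 + 59
60 = 1 × 59 + 1
59 = 59 × 1 + 0
GCD(59, 60) = 1

LCM formula: LCM(a, b) = (a × b) / GCD(a, b)
LCM(59, 60) = (59 × 60) / 1
LCM(59, 60) = 3540 / 1
LCM(59, 60) = 3540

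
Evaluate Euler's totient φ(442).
192

Prime factorization: 442 = 2 × 13 × 17
Using the formula φ(n) = n × Π(1 - 1/p) for each prime factor p:
φ(442) = 442 × (1 - 1/2) × (1 - 1/13) × (1 - 1/17)
φ(442) = 192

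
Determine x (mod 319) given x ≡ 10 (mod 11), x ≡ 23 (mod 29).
197

Using the Chinese Remainder Theorem:
M = product of moduli = 319
For equation 1: M_1 = 29, 29 ≡ 7 (mod 11), inverse of 29 mod 11 is 8 (check: 7 × 8 = 56 ≡ 1 (mod 11))
For equation 2: M_2 = 11, 11 ≡ 11 (mod 29), inverse of 11 mod 29 is 8 (check: 11 × 8 = 88 ≡ 1 (mod 29))
Combine: x ≡ Σ r_i×M_i×(M_i⁻¹ mod m_i) = 10×29×8 + 23×11×8 = 2320 + 2024 = 4344
4344 mod 319 = 197
x ≡ 197 (mod 319)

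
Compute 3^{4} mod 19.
5

Using successive squaring:
Binary expansion of 4: 100
Powers of 3 mod 19 (each is the square of the previous):
  3^1 ≡ 3 (mod 19)
  3^2 ≡ 3² = 9 ≡ 9 (mod 19)
  3^4 ≡ 9² = 81 ≡ 5 (mod 19)
4 is a power of 2, so 3^4 is the last square: ≡ 5 (mod 19)
Result: 3^4 ≡ 5 (mod 19)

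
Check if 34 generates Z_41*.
p - 1 = 40 has prime divisors 2, 5. Check 34^(40/q) mod 41 for each: 34^(40/2) = 34^20 ≡ 40, 34^(40/5) = 34^8 ≡ 37 (mod 41). None of these is 1, so 34 has order 40 = φ(41), so it is a primitive root mod 41.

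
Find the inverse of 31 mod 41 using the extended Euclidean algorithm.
Extended GCD: 31(4) + 41(-3) = 1. So 31^(-1) ≡ 4 ≡ 4 (mod 41). Verify: 31 × 4 = 124 ≡ 1 (mod 41)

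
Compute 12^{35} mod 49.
31

Using successive squaring:
Binary expansion of 35: 100011
Powers of 12 mod 49 (each is the square of the previous):
  12^1 ≡ 12 (mod 49)
  12^2 ≡ 12² = 144 ≡ 46 (mod 49)
  12^4 ≡ 46² = 2116 ≡ 9 (mod 49)
  12^8 ≡ 9² = 81 ≡ 32 (mod 49)
  12^16 ≡ 32² = 1024 ≡ 44 (mod 49)
  12^32 ≡ 44² = 1936 ≡ 25 (mod 49)
35 = 32 + 2 + 1, so 12^35 = 12^32 × 12^2 × 12^1 ≡ 25 × 46 × 12 (mod 49)
Multiplying step by step:
  25 × 46 = 1150 ≡ 23 (mod 49)
  23 × 12 = 276 ≡ 31 (mod 49)
Result: 12^35 ≡ 31 (mod 49)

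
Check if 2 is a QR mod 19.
By Euler's criterion: 2^{9} ≡ 18 (mod 19). Since this equals -1 (≡ 18), 2 is not a QR.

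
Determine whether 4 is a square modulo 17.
By Euler's criterion: 4^{8} ≡ 1 (mod 17). Since this equals 1, 4 is a QR.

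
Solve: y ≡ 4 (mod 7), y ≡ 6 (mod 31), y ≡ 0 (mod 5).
M = 7 × 31 × 5 = 1085. M₁ = 155, y₁ ≡ 1 (mod 7). M₂ = 35, y₂ ≡ 8 (mod 31). M₃ = 217, y₃ ≡ 3 (mod 5). y = 4×155×1 + 6×35×8 + 0×217×3 ≡ 130 (mod 1085)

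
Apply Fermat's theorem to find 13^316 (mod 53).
By Fermat: 13^{52} ≡ 1 (mod 53). 316 = 6×52 + 4. So 13^{316} ≡ 13^{4} ≡ 47 (mod 53)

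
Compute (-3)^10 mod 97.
(-3) ≡ 94 (mod 97). 10 = 8 + 2 (binary 1010). Repeated squaring mod 97: 94^1 ≡ 94; 94^2 ≡ 94² = 8836 ≡ 9; 94^4 ≡ 9² = 81 ≡ 81; 94^8 ≡ 81² = 6561 ≡ 62. Multiply: (-3)^10 ≡ 94^8 × 94^2 ≡ 62 × 9 (mod 97): 62 × 9 = 558 ≡ 73. So (-3)^10 ≡ 73 (mod 97).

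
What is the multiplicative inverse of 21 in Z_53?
48

Using Extended Euclidean Algorithm:
gcd(21, 53) = 1
Bezout coefficients: 21 × -5 + 53 × 2 = 1
So 21 × -5 ≡ 1 (mod 53)
The inverse is -5 mod 53 = 48
Verification: 21 × 48 = 1008 = 19 × 53 + 1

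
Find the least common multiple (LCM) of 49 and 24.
1176

First find GCD(49, 24) using the Euclidean algorithm:
49 = 2 × 24 + 1
24 = 24 × 1 + 0
GCD(49, 24) = 1

LCM formula: LCM(a, b) = (a × b) / GCD(a, b)
LCM(49, 24) = (49 × 24) / 1
LCM(49, 24) = 1176 / 1
LCM(49, 24) = 1176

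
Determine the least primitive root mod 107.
p - 1 = 106 has prime divisors 2, 53. h is a primitive root mod 107 iff h^(106/q) ≢ 1 (mod 107) for each such q.
h = 2: 2^53 ≡ 106, 2^2 ≡ 4 (mod 107); none is 1, so 2 has order 106 and is a primitive root.
The smallest primitive root mod 107 is g = 2.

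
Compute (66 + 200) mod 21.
14

(66 + 200) = 266
266 mod 21 = 14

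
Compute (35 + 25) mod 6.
0

(35 + 25) = 60
60 mod 6 = 0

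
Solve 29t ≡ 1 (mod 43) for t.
29^(-1) ≡ 3 (mod 43). Verification: 29 × 3 = 87 ≡ 1 (mod 43)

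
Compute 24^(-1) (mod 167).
24^(-1) ≡ 7 (mod 167). Verification: 24 × 7 = 168 ≡ 1 (mod 167)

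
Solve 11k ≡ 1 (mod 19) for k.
11^(-1) ≡ 7 (mod 19). Verification: 11 × 7 = 77 ≡ 1 (mod 19)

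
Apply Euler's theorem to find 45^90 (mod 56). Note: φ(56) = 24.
By Euler: 45^{24} ≡ 1 (mod 56) since gcd(45, 56) = 1. 90 = 3×24 + 18. So 45^{90} ≡ 45^{18} ≡ 1 (mod 56)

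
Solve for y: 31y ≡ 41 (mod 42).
23

Since gcd(31, 42) = 1 divides 41, a solution exists.
Multiply both sides by the inverse of 31 mod 42:
  31^(-1) mod 42 = 19
  x ≡ 19 × 41 ≡ 779 ≡ 23 (mod 42)
Verification: 31 × 23 = 713 = 16 × 42 + 41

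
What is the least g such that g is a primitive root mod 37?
p - 1 = 36 has prime divisors 2, 3. h is a primitive root mod 37 iff h^(36/q) ≢ 1 (mod 37) for each such q.
h = 2: 2^18 ≡ 36, 2^12 ≡ 26 (mod 37); none is 1, so 2 has order 36 and is a primitive root.
The smallest primitive root mod 37 is g = 2.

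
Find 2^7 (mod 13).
7 = 4 + 2 + 1 (binary 111). Repeated squaring mod 13: 2^1 ≡ 2; 2^2 ≡ 2² = 4 ≡ 4; 2^4 ≡ 4² = 16 ≡ 3. Multiply: 2^7 = 2^4 × 2^2 × 2^1 ≡ 3 × 4 × 2 (mod 13): 3 × 4 = 12 ≡ 12; 12 × 2 = 24 ≡ 11. So 2^7 ≡ 11 (mod 13).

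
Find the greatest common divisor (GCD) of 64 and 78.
2

Using the Euclidean algorithm:
64 = 0 × 78 + 64
78 = 1 × 64 + 14
64 = 4 × 14 + 8
14 = 1 × 8 + 6
8 = 1 × 6 + 2
6 = 3 × 2 + 0

GCD(64, 78) = 2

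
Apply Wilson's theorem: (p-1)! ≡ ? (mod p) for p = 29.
By Wilson's theorem, (28)! ≡ -1 ≡ 28 (mod 29)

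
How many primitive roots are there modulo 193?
Number of primitive roots mod 193 = φ(192) = 64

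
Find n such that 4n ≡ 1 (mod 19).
4^(-1) ≡ 5 (mod 19). Verification: 4 × 5 = 20 ≡ 1 (mod 19)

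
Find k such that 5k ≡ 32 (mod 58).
18

Since gcd(5, 58) = 1 divides 32, a solution exists.
Multiply both sides by the inverse of 5 mod 58:
  5^(-1) mod 58 = 35
  x ≡ 35 × 32 ≡ 1120 ≡ 18 (mod 58)
Verification: 5 × 18 = 90 = 1 × 58 + 32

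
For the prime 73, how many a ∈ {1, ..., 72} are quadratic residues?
For prime 73, there are (p-1)/2 = (73-1)/2 = 36 quadratic residues (excluding 0).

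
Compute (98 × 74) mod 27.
16

(98 × 74) = 7252
7252 mod 27 = 16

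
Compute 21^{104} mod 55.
1

Using successive squaring:
Binary expansion of 104: 1101000
Powers of 21 mod 55 (each is the square of the previous):
  21^1 ≡ 21 (mod 55)
  21^2 ≡ 21² = 441 ≡ 1 (mod 55)
  21^4 ≡ 1² = 1 ≡ 1 (mod 55)
  21^8 ≡ 1² = 1 ≡ 1 (mod 55)
  21^16 ≡ 1² = 1 ≡ 1 (mod 55)
  21^32 ≡ 1² = 1 ≡ 1 (mod 55)
  21^64 ≡ 1² = 1 ≡ 1 (mod 55)
104 = 64 + 32 + 8, so 21^104 = 21^64 × 21^32 × 21^8 ≡ 1 × 1 × 1 (mod 55)
Multiplying step by step:
  1 × 1 = 1 ≡ 1 (mod 55)
  1 × 1 = 1 ≡ 1 (mod 55)
Result: 21^104 ≡ 1 (mod 55)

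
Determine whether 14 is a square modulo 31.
By Euler's criterion: 14^{15} ≡ 1 (mod 31). Since this equals 1, 14 is a QR.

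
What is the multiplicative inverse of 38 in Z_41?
27

Using Extended Euclidean Algorithm:
gcd(38, 41) = 1
Bezout coefficients: 38 × -14 + 41 × 13 = 1
So 38 × -14 ≡ 1 (mod 41)
The inverse is -14 mod 41 = 27
Verification: 38 × 27 = 1026 = 25 × 41 + 1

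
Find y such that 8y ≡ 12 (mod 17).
10

Since gcd(8, 17) = 1 divides 12, a solution exists.
Multiply both sides by the inverse of 8 mod 17:
  8^(-1) mod 17 = 15
  x ≡ 15 × 12 ≡ 180 ≡ 10 (mod 17)
Verification: 8 × 10 = 80 = 4 × 17 + 12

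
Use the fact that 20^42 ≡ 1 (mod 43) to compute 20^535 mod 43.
By Fermat: 20^{42} ≡ 1 (mod 43). 535 ≡ 31 (mod 42). So 20^{535} ≡ 20^{31} ≡ 12 (mod 43)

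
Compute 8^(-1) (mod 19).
8^(-1) ≡ 12 (mod 19). Verification: 8 × 12 = 96 ≡ 1 (mod 19)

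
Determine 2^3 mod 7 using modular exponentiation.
3 = 2 + 1 (binary 11). Repeated squaring mod 7: 2^1 ≡ 2; 2^2 ≡ 2² = 4 ≡ 4. Multiply: 2^3 = 2^2 × 2^1 ≡ 4 × 2 (mod 7): 4 × 2 = 8 ≡ 1. So 2^3 ≡ 1 (mod 7).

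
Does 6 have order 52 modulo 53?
p - 1 = 52 has prime divisors 2, 13. Check 6^(52/q) mod 53 for each: 6^(52/2) = 6^26 ≡ 1, 6^(52/13) = 6^4 ≡ 24 (mod 53). Since 6^26 ≡ 1 (mod 53), the order of 6 divides 26 (in fact the order is 26) ≠ 52, so it is not a primitive root.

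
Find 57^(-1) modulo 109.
44

Using Extended Euclidean Algorithm:
gcd(57, 109) = 1
Bezout coefficients: 57 × 44 + 109 × -23 = 1
So 57 × 44 ≡ 1 (mod 109)
The inverse is 44 mod 109 = 44
Verification: 57 × 44 = 2508 = 23 × 109 + 1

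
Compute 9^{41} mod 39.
3

Using successive squaring:
Binary expansion of 41: 101001
Powers of 9 mod 39 (each is the square of the previous):
  9^1 ≡ 9 (mod 39)
  9^2 ≡ 9² = 81 ≡ 3 (mod 39)
  9^4 ≡ 3² = 9 ≡ 9 (mod 39)
  9^8 ≡ 9² = 81 ≡ 3 (mod 39)
  9^16 ≡ 3² = 9 ≡ 9 (mod 39)
  9^32 ≡ 9² = 81 ≡ 3 (mod 39)
41 = 32 + 8 + 1, so 9^41 = 9^32 × 9^8 × 9^1 ≡ 3 × 3 × 9 (mod 39)
Multiplying step by step:
  3 × 3 = 9 ≡ 9 (mod 39)
  9 × 9 = 81 ≡ 3 (mod 39)
Result: 9^41 ≡ 3 (mod 39)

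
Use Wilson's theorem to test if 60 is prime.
(59)! mod 60 = 0. Since 0 ≢ -1 (mod 60), 60 is not prime.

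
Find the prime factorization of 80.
2^4 × 5

Divide by primes starting from smallest:
80 ÷ 2 = 40
40 ÷ 2 = 20
20 ÷ 2 = 10
10 ÷ 2 = 5
5 ÷ 5 = 1

80 = 2^4 × 5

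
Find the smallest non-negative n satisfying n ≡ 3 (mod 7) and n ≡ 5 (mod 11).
M = 7 × 11 = 77. M₁ = 11, y₁ ≡ 2 (mod 7). M₂ = 7, y₂ ≡ 8 (mod 11). n = 3×11×2 + 5×7×8 ≡ 38 (mod 77)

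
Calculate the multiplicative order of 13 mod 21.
Powers of 13 mod 21: 13^1≡13, 13^2≡1. Order = 2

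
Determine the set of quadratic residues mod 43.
QRs mod 43: {1, 4, 6, 9, 10, 11, 13, 14, 15, 16, 17, 21, 23, 24, 25, 31, 35, 36, 38, 40, 41}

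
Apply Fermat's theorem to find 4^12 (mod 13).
By Fermat's Little Theorem, 4^{12} ≡ 1 (mod 13) since 13 is prime and gcd(4, 13) = 1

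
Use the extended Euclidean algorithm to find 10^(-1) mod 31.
Extended GCD: 10(-3) + 31(1) = 1. So 10^(-1) ≡ 28 ≡ 28 (mod 31). Verify: 10 × 28 = 280 ≡ 1 (mod 31)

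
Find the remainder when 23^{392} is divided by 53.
By Fermat: 23^{52} ≡ 1 (mod 53). 392 = 7×52 + 28. So 23^{392} ≡ 23^{28} ≡ 1 (mod 53)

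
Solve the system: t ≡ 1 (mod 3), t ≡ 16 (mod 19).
M = 3 × 19 = 57. M₁ = 19, y₁ ≡ 1 (mod 3). M₂ = 3, y₂ ≡ 13 (mod 19). t = 1×19×1 + 16×3×13 ≡ 16 (mod 57)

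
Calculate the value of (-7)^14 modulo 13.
Using Fermat: (-7)^{12} ≡ 1 (mod 13). 14 ≡ 2 (mod 12). So (-7)^{14} ≡ (-7)^{2} ≡ 10 (mod 13)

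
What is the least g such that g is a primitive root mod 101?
p - 1 = 100 has prime divisors 2, 5. h is a primitive root mod 101 iff h^(100/q) ≢ 1 (mod 101) for each such q.
h = 2: 2^50 ≡ 100, 2^20 ≡ 95 (mod 101); none is 1, so 2 has order 100 and is a primitive root.
The smallest primitive root mod 101 is g = 2.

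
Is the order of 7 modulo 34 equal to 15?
No, the actual order is 16, not 15.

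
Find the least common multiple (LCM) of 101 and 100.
10100

First find GCD(101, 100) using the Euclidean algorithm:
101 = 1 × 100 + 1
100 = 100 × 1 + 0
GCD(101, 100) = 1

LCM formula: LCM(a, b) = (a × b) / GCD(a, b)
LCM(101, 100) = (101 × 100) / 1
LCM(101, 100) = 10100 / 1
LCM(101, 100) = 10100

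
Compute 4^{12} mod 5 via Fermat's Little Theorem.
1

By Fermat's Little Theorem, a^(p-1) ≡ 1 (mod p) for prime p and gcd(a, p) = 1
Here p = 5, so 4^4 ≡ 1 (mod 5)
We can reduce the exponent: 12 mod 4 = 0
So 4^12 ≡ 4^0 (mod 5)
Computing: 4^0 mod 5 = 1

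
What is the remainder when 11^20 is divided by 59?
Using repeated squaring. 20 = 16 + 4 (binary 10100). Repeated squaring mod 59: 11^1 ≡ 11; 11^2 ≡ 11² = 121 ≡ 3; 11^4 ≡ 3² = 9 ≡ 9; 11^8 ≡ 9² = 81 ≡ 22; 11^16 ≡ 22² = 484 ≡ 12. Multiply: 11^20 = 11^16 × 11^4 ≡ 12 × 9 (mod 59): 12 × 9 = 108 ≡ 49. So 11^20 ≡ 49 (mod 59).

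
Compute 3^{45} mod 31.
30

Using successive squaring:
Binary expansion of 45: 101101
Powers of 3 mod 31 (each is the square of the previous):
  3^1 ≡ 3 (mod 31)
  3^2 ≡ 3² = 9 ≡ 9 (mod 31)
  3^4 ≡ 9² = 81 ≡ 19 (mod 31)
  3^8 ≡ 19² = 361 ≡ 20 (mod 31)
  3^16 ≡ 20² = 400 ≡ 28 (mod 31)
  3^32 ≡ 28² = 784 ≡ 9 (mod 31)
45 = 32 + 8 + 4 + 1, so 3^45 = 3^32 × 3^8 × 3^4 × 3^1 ≡ 9 × 20 × 19 × 3 (mod 31)
Multiplying step by step:
  9 × 20 = 180 ≡ 25 (mod 31)
  25 × 19 = 475 ≡ 10 (mod 31)
  10 × 3 = 30 ≡ 30 (mod 31)
Result: 3^45 ≡ 30 (mod 31)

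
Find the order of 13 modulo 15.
Powers of 13 mod 15: 13^1≡13, 13^2≡4, 13^3≡7, 13^4≡1. Order = 4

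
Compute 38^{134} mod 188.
136

Using successive squaring:
Binary expansion of 134: 10000110
Powers of 38 mod 188 (each is the square of the previous):
  38^1 ≡ 38 (mod 188)
  38^2 ≡ 38² = 1444 ≡ 128 (mod 188)
  38^4 ≡ 128² = 16384 ≡ 28 (mod 188)
  38^8 ≡ 28² = 784 ≡ 32 (mod 188)
  38^16 ≡ 32² = 1024 ≡ 84 (mod 188)
  38^32 ≡ 84² = 7056 ≡ 100 (mod 188)
  38^64 ≡ 100² = 10000 ≡ 36 (mod 188)
  38^128 ≡ 36² = 1296 ≡ 168 (mod 188)
134 = 128 + 4 + 2, so 38^134 = 38^128 × 38^4 × 38^2 ≡ 168 × 28 × 128 (mod 188)
Multiplying step by step:
  168 × 28 = 4704 ≡ 4 (mod 188)
  4 × 128 = 512 ≡ 136 (mod 188)
Result: 38^134 ≡ 136 (mod 188)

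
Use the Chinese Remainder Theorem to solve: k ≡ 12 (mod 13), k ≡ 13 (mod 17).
64

Using the Chinese Remainder Theorem:
M = product of moduli = 221
For equation 1: M_1 = 17, 17 ≡ 4 (mod 13), inverse of 17 mod 13 is 10 (check: 4 × 10 = 40 ≡ 1 (mod 13))
For equation 2: M_2 = 13, 13 ≡ 13 (mod 17), inverse of 13 mod 17 is 4 (check: 13 × 4 = 52 ≡ 1 (mod 17))
Combine: k ≡ Σ r_i×M_i×(M_i⁻¹ mod m_i) = 12×17×10 + 13×13×4 = 2040 + 676 = 2716
2716 mod 221 = 64
k ≡ 64 (mod 221)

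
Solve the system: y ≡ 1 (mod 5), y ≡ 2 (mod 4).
M = 5 × 4 = 20. M₁ = 4, y₁ ≡ 4 (mod 5). M₂ = 5, y₂ ≡ 1 (mod 4). y = 1×4×4 + 2×5×1 ≡ 6 (mod 20)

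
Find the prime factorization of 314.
2 × 157

Divide by primes starting from smallest:
314 ÷ 2 = 157
157 ÷ 157 = 1

314 = 2 × 157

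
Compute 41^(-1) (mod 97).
71

Using Extended Euclidean Algorithm:
gcd(41, 97) = 1
Bezout coefficients: 41 × -26 + 97 × 11 = 1
So 41 × -26 ≡ 1 (mod 97)
The inverse is -26 mod 97 = 71
Verification: 41 × 71 = 2911 = 30 × 97 + 1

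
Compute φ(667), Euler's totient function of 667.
616

Prime factorization: 667 = 23 × 29
Using the formula φ(n) = n × Π(1 - 1/p) for each prime factor p:
φ(667) = 667 × (1 - 1/23) × (1 - 1/29)
φ(667) = 616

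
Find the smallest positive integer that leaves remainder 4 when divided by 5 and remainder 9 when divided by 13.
M = 5 × 13 = 65. M₁ = 13, y₁ ≡ 2 (mod 5). M₂ = 5, y₂ ≡ 8 (mod 13). t = 4×13×2 + 9×5×8 ≡ 9 (mod 65). The smallest positive such number is 9.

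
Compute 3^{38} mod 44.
5

Using successive squaring:
Binary expansion of 38: 100110
Powers of 3 mod 44 (each is the square of the previous):
  3^1 ≡ 3 (mod 44)
  3^2 ≡ 3² = 9 ≡ 9 (mod 44)
  3^4 ≡ 9² = 81 ≡ 37 (mod 44)
  3^8 ≡ 37² = 1369 ≡ 5 (mod 44)
  3^16 ≡ 5² = 25 ≡ 25 (mod 44)
  3^32 ≡ 25² = 625 ≡ 9 (mod 44)
38 = 32 + 4 + 2, so 3^38 = 3^32 × 3^4 × 3^2 ≡ 9 × 37 × 9 (mod 44)
Multiplying step by step:
  9 × 37 = 333 ≡ 25 (mod 44)
  25 × 9 = 225 ≡ 5 (mod 44)
Result: 3^38 ≡ 5 (mod 44)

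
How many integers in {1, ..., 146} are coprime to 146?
72

Prime factorization: 146 = 2 × 73
Using the formula φ(n) = n × Π(1 - 1/p) for each prime factor p:
φ(146) = 146 × (1 - 1/2) × (1 - 1/73)
φ(146) = 72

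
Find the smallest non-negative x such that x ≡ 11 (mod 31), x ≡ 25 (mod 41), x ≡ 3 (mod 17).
15728

Using the Chinese Remainder Theorem:
M = product of moduli = 21607
For equation 1: M_1 = 697, 697 ≡ 15 (mod 31), inverse of 697 mod 31 is 29 (check: 15 × 29 = 435 ≡ 1 (mod 31))
For equation 2: M_2 = 527, 527 ≡ 35 (mod 41), inverse of 527 mod 41 is 34 (check: 35 × 34 = 1190 ≡ 1 (mod 41))
For equation 3: M_3 = 1271, 1271 ≡ 13 (mod 17), inverse of 1271 mod 17 is 4 (check: 13 × 4 = 52 ≡ 1 (mod 17))
Combine: x ≡ Σ r_i×M_i×(M_i⁻¹ mod m_i) = 11×697×29 + 25×527×34 + 3×1271×4 = 222343 + 447950 + 15252 = 685545
685545 mod 21607 = 15728
x ≡ 15728 (mod 21607)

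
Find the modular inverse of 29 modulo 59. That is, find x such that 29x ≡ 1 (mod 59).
57

Using Extended Euclidean Algorithm:
gcd(29, 59) = 1
Bezout coefficients: 29 × -2 + 59 × 1 = 1
So 29 × -2 ≡ 1 (mod 59)
The inverse is -2 mod 59 = 57
Verification: 29 × 57 = 1653 = 28 × 59 + 1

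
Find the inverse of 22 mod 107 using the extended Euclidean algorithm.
Extended GCD: 22(-34) + 107(7) = 1. So 22^(-1) ≡ 73 ≡ 73 (mod 107). Verify: 22 × 73 = 1606 ≡ 1 (mod 107)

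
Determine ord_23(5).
Powers of 5 mod 23: 5^1≡5, 5^2≡2, 5^3≡10, 5^4≡4, 5^5≡20, 5^6≡8, 5^7≡17, 5^8≡16, 5^9≡11, 5^10≡9, 5^11≡22, 5^12≡18, 5^13≡21, 5^14≡13, 5^15≡19, 5^16≡3, 5^17≡15, 5^18≡6, 5^19≡7, 5^20≡12, 5^21≡14, 5^22≡1. Order = 22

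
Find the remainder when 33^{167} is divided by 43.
By Fermat: 33^{42} ≡ 1 (mod 43). 167 = 3×42 + 41. So 33^{167} ≡ 33^{41} ≡ 30 (mod 43)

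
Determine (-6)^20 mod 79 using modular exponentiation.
Using repeated squaring. (-6) ≡ 73 (mod 79). 20 = 16 + 4 (binary 10100). Repeated squaring mod 79: 73^1 ≡ 73; 73^2 ≡ 73² = 5329 ≡ 36; 73^4 ≡ 36² = 1296 ≡ 32; 73^8 ≡ 32² = 1024 ≡ 76; 73^16 ≡ 76² = 5776 ≡ 9. Multiply: (-6)^20 ≡ 73^16 × 73^4 ≡ 9 × 32 (mod 79): 9 × 32 = 288 ≡ 51. So (-6)^20 ≡ 51 (mod 79).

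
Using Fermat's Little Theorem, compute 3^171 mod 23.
By Fermat: 3^{22} ≡ 1 (mod 23). 171 = 7×22 + 17. So 3^{171} ≡ 3^{17} ≡ 16 (mod 23)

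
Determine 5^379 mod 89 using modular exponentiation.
Using Fermat: 5^{88} ≡ 1 (mod 89). 379 ≡ 27 (mod 88). So 5^{379} ≡ 5^{27} ≡ 79 (mod 89)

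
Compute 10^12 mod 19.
Using repeated squaring. 12 = 8 + 4 (binary 1100). Repeated squaring mod 19: 10^1 ≡ 10; 10^2 ≡ 10² = 100 ≡ 5; 10^4 ≡ 5² = 25 ≡ 6; 10^8 ≡ 6² = 36 ≡ 17. Multiply: 10^12 = 10^8 × 10^4 ≡ 17 × 6 (mod 19): 17 × 6 = 102 ≡ 7. So 10^12 ≡ 7 (mod 19).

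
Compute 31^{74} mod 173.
158

Using successive squaring:
Binary expansion of 74: 1001010
Powers of 31 mod 173 (each is the square of the previous):
  31^1 ≡ 31 (mod 173)
  31^2 ≡ 31² = 961 ≡ 96 (mod 173)
  31^4 ≡ 96² = 9216 ≡ 47 (mod 173)
  31^8 ≡ 47² = 2209 ≡ 133 (mod 173)
  31^16 ≡ 133² = 17689 ≡ 43 (mod 173)
  31^32 ≡ 43² = 1849 ≡ 119 (mod 173)
  31^64 ≡ 119² = 14161 ≡ 148 (mod 173)
74 = 64 + 8 + 2, so 31^74 = 31^64 × 31^8 × 31^2 ≡ 148 × 133 × 96 (mod 173)
Multiplying step by step:
  148 × 133 = 19684 ≡ 135 (mod 173)
  135 × 96 = 12960 ≡ 158 (mod 173)
Result: 31^74 ≡ 158 (mod 173)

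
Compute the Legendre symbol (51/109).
(51/109) = 51^{54} mod 109 = -1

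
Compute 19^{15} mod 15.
4

Using successive squaring:
Binary expansion of 15: 1111
Powers of 19 mod 15 (each is the square of the previous):
  19^1 ≡ 4 (mod 15)
  19^2 ≡ 4² = 16 ≡ 1 (mod 15)
  19^4 ≡ 1² = 1 ≡ 1 (mod 15)
  19^8 ≡ 1² = 1 ≡ 1 (mod 15)
15 = 8 + 4 + 2 + 1, so 19^15 = 19^8 × 19^4 × 19^2 × 19^1 ≡ 1 × 1 × 1 × 4 (mod 15)
Multiplying step by step:
  1 × 1 = 1 ≡ 1 (mod 15)
  1 × 1 = 1 ≡ 1 (mod 15)
  1 × 4 = 4 ≡ 4 (mod 15)
Result: 19^15 ≡ 4 (mod 15)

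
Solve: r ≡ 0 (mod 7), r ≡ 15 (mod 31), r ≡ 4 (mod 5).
M = 7 × 31 × 5 = 1085. M₁ = 155, y₁ ≡ 1 (mod 7). M₂ = 35, y₂ ≡ 8 (mod 31). M₃ = 217, y₃ ≡ 3 (mod 5). r = 0×155×1 + 15×35×8 + 4×217×3 ≡ 294 (mod 1085)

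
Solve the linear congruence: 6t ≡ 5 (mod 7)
2

Since gcd(6, 7) = 1 divides 5, a solution exists.
Multiply both sides by the inverse of 6 mod 7:
  6^(-1) mod 7 = 6
  x ≡ 6 × 5 ≡ 30 ≡ 2 (mod 7)
Verification: 6 × 2 = 12 = 1 × 7 + 5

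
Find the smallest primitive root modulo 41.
6

A primitive root g modulo p has order p-1 = 40
Prime divisors of 40: [2, 5]
g is a primitive root iff g^(40/q) ≢ 1 (mod 41) for each prime divisor q
Testing small values:
  g = 2: 2^20 ≡ 1, 2^8 ≡ 10 (mod 41) → 2^20 ≡ 1, not primitive root
  g = 3: 3^20 ≡ 40, 3^8 ≡ 1 (mod 41) → 3^8 ≡ 1, not primitive root
  g = 4: 4^20 ≡ 1, 4^8 ≡ 18 (mod 41) → 4^20 ≡ 1, not primitive root
  g = 5: 5^20 ≡ 1, 5^8 ≡ 18 (mod 41) → 5^20 ≡ 1, not primitive root
  g = 6: 6^20 ≡ 40, 6^8 ≡ 10 (mod 41) → none is 1, primitive root!
The smallest primitive root is 6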